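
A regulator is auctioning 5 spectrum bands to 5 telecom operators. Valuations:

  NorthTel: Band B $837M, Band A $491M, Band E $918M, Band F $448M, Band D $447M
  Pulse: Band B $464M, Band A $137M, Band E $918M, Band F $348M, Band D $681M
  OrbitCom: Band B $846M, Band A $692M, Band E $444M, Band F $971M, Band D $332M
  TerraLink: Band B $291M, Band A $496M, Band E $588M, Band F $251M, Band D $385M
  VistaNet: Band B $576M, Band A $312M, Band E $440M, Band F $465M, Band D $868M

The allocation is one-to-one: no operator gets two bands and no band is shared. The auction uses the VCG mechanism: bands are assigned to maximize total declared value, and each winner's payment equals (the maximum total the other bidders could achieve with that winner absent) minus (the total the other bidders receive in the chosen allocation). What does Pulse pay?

Pulse pays $92M.

Efficient allocation: NorthTel→Band B ($837M), Pulse→Band E ($918M), OrbitCom→Band F ($971M), TerraLink→Band A ($496M), VistaNet→Band D ($868M); total welfare W = $4090M.
Pulse receives Band E at value $918M, so the others get W − 918 = $3172M.
Without Pulse: best allocation of the remaining 4 bidders over all 5 bands is NorthTel→Band B ($837M), OrbitCom→Band F ($971M), TerraLink→Band E ($588M), VistaNet→Band D ($868M), total $3264M.
VCG payment = (others' best without Pulse) − (others' welfare with Pulse) = 3264 − 3172 = $92M.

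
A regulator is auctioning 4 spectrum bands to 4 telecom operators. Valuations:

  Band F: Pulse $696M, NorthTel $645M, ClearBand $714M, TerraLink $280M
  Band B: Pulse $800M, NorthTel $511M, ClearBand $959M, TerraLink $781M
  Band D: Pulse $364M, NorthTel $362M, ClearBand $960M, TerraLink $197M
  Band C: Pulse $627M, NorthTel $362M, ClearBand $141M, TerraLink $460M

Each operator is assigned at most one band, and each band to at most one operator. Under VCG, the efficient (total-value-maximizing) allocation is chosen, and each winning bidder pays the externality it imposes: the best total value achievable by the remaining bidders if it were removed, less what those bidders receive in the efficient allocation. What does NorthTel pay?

NorthTel pays $69M.

Efficient allocation: Pulse→Band C ($627M), NorthTel→Band F ($645M), ClearBand→Band D ($960M), TerraLink→Band B ($781M); total welfare W = $3013M.
NorthTel receives Band F at value $645M, so the others get W − 645 = $2368M.
Without NorthTel: best allocation of the remaining 3 bidders over all 4 bands is Pulse→Band F ($696M), ClearBand→Band D ($960M), TerraLink→Band B ($781M), total $2437M.
VCG payment = (others' best without NorthTel) − (others' welfare with NorthTel) = 2437 − 2368 = $69M.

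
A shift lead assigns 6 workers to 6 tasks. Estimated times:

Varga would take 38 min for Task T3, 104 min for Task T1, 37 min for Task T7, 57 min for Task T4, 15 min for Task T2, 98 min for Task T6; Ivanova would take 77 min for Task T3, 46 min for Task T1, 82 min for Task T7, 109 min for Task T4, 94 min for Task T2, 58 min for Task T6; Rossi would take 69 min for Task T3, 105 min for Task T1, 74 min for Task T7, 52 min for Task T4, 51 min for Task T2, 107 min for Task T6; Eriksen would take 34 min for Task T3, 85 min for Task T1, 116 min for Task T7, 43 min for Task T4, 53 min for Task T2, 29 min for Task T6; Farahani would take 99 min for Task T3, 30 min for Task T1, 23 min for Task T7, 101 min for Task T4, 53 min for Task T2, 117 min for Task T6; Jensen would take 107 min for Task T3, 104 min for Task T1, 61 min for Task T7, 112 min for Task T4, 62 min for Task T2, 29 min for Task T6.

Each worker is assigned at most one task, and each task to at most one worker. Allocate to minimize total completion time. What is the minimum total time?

Optimal: Varga→Task T2 (15 min), Ivanova→Task T1 (46 min), Rossi→Task T4 (52 min), Eriksen→Task T3 (34 min), Farahani→Task T7 (23 min), Jensen→Task T6 (29 min) — total 15+46+52+34+23+29 = 199 min.
Column-greedy (each task in turn goes to its cheapest remaining worker) gives 273 min, worse by 74.

Min total: 199 min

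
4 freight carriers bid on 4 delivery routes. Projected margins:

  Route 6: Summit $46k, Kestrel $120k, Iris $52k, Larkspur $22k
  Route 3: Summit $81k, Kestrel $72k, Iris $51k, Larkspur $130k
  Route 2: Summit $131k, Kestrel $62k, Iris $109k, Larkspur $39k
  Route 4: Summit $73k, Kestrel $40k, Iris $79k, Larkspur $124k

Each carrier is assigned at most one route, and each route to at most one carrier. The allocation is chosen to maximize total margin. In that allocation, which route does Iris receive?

Iris receives Route 4.

Optimal: Summit→Route 2 ($131k), Kestrel→Route 6 ($120k), Iris→Route 4 ($79k), Larkspur→Route 3 ($130k) — total 131+120+79+130 = $460k.
Next-best assignment: Summit→Route 3, Kestrel→Route 6, Iris→Route 2, Larkspur→Route 4 = $434k.
Iris's own top route is Route 2 ($109k), but forcing Iris→Route 2 and reassigning the rest optimally gives only $434k — worse by 26.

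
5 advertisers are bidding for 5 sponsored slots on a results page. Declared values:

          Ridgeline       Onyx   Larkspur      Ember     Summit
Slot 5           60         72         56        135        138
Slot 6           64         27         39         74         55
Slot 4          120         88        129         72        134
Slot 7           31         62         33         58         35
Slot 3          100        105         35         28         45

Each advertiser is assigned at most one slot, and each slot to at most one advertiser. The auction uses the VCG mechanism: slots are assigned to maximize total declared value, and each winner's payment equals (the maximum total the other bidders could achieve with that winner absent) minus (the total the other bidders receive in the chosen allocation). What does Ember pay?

Efficient allocation: Ridgeline→Slot 3 ($100), Onyx→Slot 7 ($62), Larkspur→Slot 4 ($129), Ember→Slot 6 ($74), Summit→Slot 5 ($138); total welfare W = $503.
Ember receives Slot 6 at value $74, so the others get W − 74 = $429.
Without Ember: best allocation of the remaining 4 bidders over all 5 slots is Ridgeline→Slot 6 ($64), Onyx→Slot 3 ($105), Larkspur→Slot 4 ($129), Summit→Slot 5 ($138), total $436.
VCG payment = (others' best without Ember) − (others' welfare with Ember) = 436 − 429 = $7.

Ember pays $7.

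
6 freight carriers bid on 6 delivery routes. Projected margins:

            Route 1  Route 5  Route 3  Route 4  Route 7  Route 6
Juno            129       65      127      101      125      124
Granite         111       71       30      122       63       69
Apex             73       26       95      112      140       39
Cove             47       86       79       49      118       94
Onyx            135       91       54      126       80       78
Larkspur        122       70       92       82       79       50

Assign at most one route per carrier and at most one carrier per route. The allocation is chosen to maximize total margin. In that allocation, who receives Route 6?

This is a one-to-one assignment (maximum-weight bipartite matching).
Optimal: Juno→Route 6 ($124k), Granite→Route 4 ($122k), Apex→Route 7 ($140k), Cove→Route 5 ($86k), Onyx→Route 1 ($135k), Larkspur→Route 3 ($92k) — total 124+122+140+86+135+92 = $699k.
Row-greedy (each carrier in turn takes its best remaining route) gives $668k, worse by 31.
Swapping Apex↔Cove (Apex→Route 5 $26k, Cove→Route 7 $118k) loses 82.
No other one-to-one assignment exceeds $699k.
Juno's own top route is Route 1 ($129k), but forcing Juno→Route 1 and reassigning the rest optimally gives only $668k — worse by 31.

Juno receives Route 6.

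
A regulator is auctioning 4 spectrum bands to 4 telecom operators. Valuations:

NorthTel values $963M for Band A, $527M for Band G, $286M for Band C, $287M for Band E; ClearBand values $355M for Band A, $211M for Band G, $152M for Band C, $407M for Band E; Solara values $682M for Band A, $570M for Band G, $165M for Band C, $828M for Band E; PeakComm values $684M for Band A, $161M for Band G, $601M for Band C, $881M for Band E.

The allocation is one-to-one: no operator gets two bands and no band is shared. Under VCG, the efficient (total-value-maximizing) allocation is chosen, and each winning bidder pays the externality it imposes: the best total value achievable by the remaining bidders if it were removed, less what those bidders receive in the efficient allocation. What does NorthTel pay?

NorthTel pays $166M.

Efficient allocation: NorthTel→Band A ($963M), ClearBand→Band G ($211M), Solara→Band E ($828M), PeakComm→Band C ($601M); total welfare W = $2603M.
NorthTel receives Band A at value $963M, so the others get W − 963 = $1640M.
Without NorthTel: best allocation of the remaining 3 bidders over all 4 bands is ClearBand→Band A ($355M), Solara→Band G ($570M), PeakComm→Band E ($881M), total $1806M.
VCG payment = (others' best without NorthTel) − (others' welfare with NorthTel) = 1806 − 1640 = $166M.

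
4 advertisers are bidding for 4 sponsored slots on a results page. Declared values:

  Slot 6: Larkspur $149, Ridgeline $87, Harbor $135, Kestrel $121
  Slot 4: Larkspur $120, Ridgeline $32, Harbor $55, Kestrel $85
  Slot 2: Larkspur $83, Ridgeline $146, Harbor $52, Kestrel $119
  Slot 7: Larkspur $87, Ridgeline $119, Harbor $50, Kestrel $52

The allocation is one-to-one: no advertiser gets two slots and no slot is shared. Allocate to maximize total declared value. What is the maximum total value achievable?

This is the linear assignment problem.
Optimal: Larkspur→Slot 4 ($120), Ridgeline→Slot 7 ($119), Harbor→Slot 6 ($135), Kestrel→Slot 2 ($119) — total 120+119+135+119 = $493.
Column-greedy (each slot in turn goes to its best remaining advertiser) gives $430, worse by 63.
Next-best assignment: Larkspur→Slot 4, Ridgeline→Slot 2, Harbor→Slot 6, Kestrel→Slot 7 = $453.

Max total: $493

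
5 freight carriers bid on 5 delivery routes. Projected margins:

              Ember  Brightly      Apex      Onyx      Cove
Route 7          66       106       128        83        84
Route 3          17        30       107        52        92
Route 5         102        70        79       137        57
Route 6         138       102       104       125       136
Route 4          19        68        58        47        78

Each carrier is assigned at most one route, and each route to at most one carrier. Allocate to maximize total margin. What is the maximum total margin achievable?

Optimal: Ember→Route 6 ($138k), Brightly→Route 7 ($106k), Apex→Route 3 ($107k), Onyx→Route 5 ($137k), Cove→Route 4 ($78k) — total 138+106+107+137+78 = $566k.
Max-entry greedy (repeatedly take the single best remaining cell) gives $563k, worse by 3.
Next-best assignment: Ember→Route 6, Brightly→Route 4, Apex→Route 7, Onyx→Route 5, Cove→Route 3 = $563k.
No other one-to-one assignment exceeds $566k.

Max total: $566k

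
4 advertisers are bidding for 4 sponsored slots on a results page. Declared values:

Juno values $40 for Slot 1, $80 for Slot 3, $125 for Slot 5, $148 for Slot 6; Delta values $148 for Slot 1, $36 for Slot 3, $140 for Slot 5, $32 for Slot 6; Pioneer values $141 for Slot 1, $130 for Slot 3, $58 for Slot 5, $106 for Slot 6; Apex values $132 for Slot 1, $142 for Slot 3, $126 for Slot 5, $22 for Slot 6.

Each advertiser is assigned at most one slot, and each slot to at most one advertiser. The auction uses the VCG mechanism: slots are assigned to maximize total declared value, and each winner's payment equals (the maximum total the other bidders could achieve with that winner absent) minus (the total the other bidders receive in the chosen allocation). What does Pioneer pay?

Efficient allocation: Juno→Slot 6 ($148), Delta→Slot 5 ($140), Pioneer→Slot 1 ($141), Apex→Slot 3 ($142); total welfare W = $571.
Pioneer receives Slot 1 at value $141, so the others get W − 141 = $430.
Without Pioneer: best allocation of the remaining 3 bidders over all 4 slots is Juno→Slot 6 ($148), Delta→Slot 1 ($148), Apex→Slot 3 ($142), total $438.
VCG payment = (others' best without Pioneer) − (others' welfare with Pioneer) = 438 − 430 = $8.

Pioneer pays $8.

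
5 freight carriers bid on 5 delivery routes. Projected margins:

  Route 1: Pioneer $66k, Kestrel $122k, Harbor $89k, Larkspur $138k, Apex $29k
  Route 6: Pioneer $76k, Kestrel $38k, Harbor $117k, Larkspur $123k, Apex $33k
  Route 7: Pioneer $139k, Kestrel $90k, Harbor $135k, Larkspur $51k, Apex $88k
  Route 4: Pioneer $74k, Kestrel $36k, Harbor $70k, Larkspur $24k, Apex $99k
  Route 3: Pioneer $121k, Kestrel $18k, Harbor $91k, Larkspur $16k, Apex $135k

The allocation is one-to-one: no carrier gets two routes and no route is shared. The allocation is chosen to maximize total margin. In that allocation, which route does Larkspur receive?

Optimal: Pioneer→Route 3 ($121k), Kestrel→Route 1 ($122k), Harbor→Route 7 ($135k), Larkspur→Route 6 ($123k), Apex→Route 4 ($99k) — total 121+122+135+123+99 = $600k.
Row-greedy (each carrier in turn takes its best remaining route) gives $537k, worse by 63.
Next-best assignment: Pioneer→Route 7, Kestrel→Route 1, Harbor→Route 4, Larkspur→Route 6, Apex→Route 3 = $589k.
Larkspur's own top route is Route 1 ($138k), but forcing Larkspur→Route 1 and reassigning the rest optimally gives only $565k — worse by 35.

Larkspur receives Route 6.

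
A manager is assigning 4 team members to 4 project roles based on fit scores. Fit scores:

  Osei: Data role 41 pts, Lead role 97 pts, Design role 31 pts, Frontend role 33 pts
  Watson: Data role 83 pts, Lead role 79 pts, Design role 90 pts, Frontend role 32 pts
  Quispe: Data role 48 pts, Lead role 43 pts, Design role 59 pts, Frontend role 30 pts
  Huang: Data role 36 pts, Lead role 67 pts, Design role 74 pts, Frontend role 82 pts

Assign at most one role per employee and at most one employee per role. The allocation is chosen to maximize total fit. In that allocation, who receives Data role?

Watson receives Data role.

This is a one-to-one assignment (maximum-weight bipartite matching).
Optimal: Osei→Lead role (97 pts), Watson→Data role (83 pts), Quispe→Design role (59 pts), Huang→Frontend role (82 pts) — total 97+83+59+82 = 321 pts.
Row-greedy (each employee in turn takes its best remaining role) gives 317 pts, worse by 4.
Watson's own top role is Design role (90 pts), but forcing Watson→Design role and reassigning the rest optimally gives only 317 pts — worse by 4.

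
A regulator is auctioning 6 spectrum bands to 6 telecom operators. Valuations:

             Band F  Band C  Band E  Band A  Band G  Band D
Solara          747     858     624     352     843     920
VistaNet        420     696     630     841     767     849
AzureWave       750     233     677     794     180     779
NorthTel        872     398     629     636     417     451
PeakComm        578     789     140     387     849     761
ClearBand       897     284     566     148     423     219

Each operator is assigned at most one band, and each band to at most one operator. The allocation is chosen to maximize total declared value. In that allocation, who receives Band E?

NorthTel receives Band E.

Treat this as an assignment problem: match each operator to one band.
Optimal: Solara→Band C ($858M), VistaNet→Band D ($849M), AzureWave→Band A ($794M), NorthTel→Band E ($629M), PeakComm→Band G ($849M), ClearBand→Band F ($897M) — total 858+849+794+629+849+897 = $4876M.
Column-greedy (each band in turn goes to its best remaining operator) gives $4573M, worse by 303.
Next-best assignment: Solara→Band C, VistaNet→Band A, AzureWave→Band D, NorthTel→Band E, PeakComm→Band G, ClearBand→Band F = $4853M.
No other one-to-one assignment exceeds $4876M.
NorthTel's own top band is Band F ($872M), but forcing NorthTel→Band F and reassigning the rest optimally gives only $4788M — worse by 88.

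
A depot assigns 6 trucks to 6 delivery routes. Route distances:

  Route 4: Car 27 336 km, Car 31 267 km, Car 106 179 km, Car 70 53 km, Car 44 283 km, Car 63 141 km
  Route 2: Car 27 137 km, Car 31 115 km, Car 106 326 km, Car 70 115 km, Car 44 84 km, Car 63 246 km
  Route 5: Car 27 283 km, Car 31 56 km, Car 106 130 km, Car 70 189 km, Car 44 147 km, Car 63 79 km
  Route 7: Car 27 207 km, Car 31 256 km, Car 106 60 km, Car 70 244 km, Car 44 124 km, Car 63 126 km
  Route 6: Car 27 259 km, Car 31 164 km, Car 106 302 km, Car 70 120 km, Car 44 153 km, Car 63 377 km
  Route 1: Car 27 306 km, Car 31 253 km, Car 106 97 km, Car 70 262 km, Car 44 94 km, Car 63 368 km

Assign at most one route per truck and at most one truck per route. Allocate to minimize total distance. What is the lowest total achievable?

Min total: 587 km

Optimal: Car 27→Route 2 (137 km), Car 31→Route 6 (164 km), Car 106→Route 7 (60 km), Car 70→Route 4 (53 km), Car 44→Route 1 (94 km), Car 63→Route 5 (79 km) — total 137+164+60+53+94+79 = 587 km.
Row-greedy (each truck in turn takes its cheapest remaining route) gives 777 km, worse by 190.
Next-best assignment: Car 27→Route 2, Car 31→Route 5, Car 106→Route 7, Car 70→Route 6, Car 44→Route 1, Car 63→Route 4 = 608 km.
Every other assignment is strictly worse.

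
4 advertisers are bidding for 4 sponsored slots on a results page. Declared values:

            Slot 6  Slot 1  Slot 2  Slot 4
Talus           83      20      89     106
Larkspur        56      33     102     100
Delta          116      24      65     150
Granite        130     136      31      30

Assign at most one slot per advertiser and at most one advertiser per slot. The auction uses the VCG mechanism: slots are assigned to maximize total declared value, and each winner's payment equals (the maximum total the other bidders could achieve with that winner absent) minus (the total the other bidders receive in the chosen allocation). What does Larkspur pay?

Larkspur pays $6.

Efficient allocation: Talus→Slot 6 ($83), Larkspur→Slot 2 ($102), Delta→Slot 4 ($150), Granite→Slot 1 ($136); total welfare W = $471.
Larkspur receives Slot 2 at value $102, so the others get W − 102 = $369.
Without Larkspur: best allocation of the remaining 3 bidders over all 4 slots is Talus→Slot 2 ($89), Delta→Slot 4 ($150), Granite→Slot 1 ($136), total $375.
VCG payment = (others' best without Larkspur) − (others' welfare with Larkspur) = 375 − 369 = $6.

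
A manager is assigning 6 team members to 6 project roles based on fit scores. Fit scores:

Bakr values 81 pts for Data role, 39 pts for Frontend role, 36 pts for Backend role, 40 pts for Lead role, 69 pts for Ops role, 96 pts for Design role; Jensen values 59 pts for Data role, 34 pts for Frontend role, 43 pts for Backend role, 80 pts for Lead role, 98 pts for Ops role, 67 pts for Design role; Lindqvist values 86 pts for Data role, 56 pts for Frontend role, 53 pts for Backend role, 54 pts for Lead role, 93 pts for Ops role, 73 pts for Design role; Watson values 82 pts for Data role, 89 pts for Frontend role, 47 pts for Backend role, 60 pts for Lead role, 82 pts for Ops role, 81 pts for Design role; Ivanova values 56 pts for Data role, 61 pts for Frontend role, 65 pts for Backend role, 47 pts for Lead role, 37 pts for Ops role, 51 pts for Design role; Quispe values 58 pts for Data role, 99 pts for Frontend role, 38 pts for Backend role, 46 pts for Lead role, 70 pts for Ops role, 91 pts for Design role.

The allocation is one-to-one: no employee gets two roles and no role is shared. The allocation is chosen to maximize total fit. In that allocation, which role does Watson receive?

Watson receives Data role.

Optimal: Bakr→Design role (96 pts), Jensen→Lead role (80 pts), Lindqvist→Ops role (93 pts), Watson→Data role (82 pts), Ivanova→Backend role (65 pts), Quispe→Frontend role (99 pts) — total 96+80+93+82+65+99 = 515 pts.
No other one-to-one assignment exceeds 515 pts.
Watson's own top role is Frontend role (89 pts), but forcing Watson→Frontend role and reassigning the rest optimally gives only 499 pts — worse by 16.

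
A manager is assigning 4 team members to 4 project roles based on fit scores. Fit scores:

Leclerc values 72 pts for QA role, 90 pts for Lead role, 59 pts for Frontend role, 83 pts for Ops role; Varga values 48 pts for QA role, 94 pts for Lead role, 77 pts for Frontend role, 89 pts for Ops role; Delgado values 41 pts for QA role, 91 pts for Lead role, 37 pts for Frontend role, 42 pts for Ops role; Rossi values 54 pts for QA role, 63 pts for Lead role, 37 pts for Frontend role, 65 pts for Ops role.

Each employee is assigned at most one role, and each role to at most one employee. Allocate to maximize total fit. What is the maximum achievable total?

Optimal: Leclerc→QA role (72 pts), Varga→Frontend role (77 pts), Delgado→Lead role (91 pts), Rossi→Ops role (65 pts) — total 72+77+91+65 = 305 pts.
Max-entry greedy (repeatedly take the single best remaining cell) gives 268 pts, worse by 37.
Swapping Rossi↔Varga (Rossi→Frontend role 37 pts, Varga→Ops role 89 pts) loses 16.

Max total: 305 pts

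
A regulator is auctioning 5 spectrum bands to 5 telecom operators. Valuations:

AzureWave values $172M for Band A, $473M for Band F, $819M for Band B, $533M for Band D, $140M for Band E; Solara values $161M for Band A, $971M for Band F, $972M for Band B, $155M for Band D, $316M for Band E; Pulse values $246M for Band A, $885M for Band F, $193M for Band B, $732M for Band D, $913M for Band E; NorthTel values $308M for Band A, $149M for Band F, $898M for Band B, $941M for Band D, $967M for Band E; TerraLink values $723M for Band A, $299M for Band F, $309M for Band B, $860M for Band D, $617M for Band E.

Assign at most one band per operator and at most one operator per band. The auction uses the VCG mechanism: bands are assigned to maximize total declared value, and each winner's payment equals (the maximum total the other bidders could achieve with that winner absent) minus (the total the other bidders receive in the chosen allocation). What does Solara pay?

Efficient allocation: AzureWave→Band B ($819M), Solara→Band F ($971M), Pulse→Band E ($913M), NorthTel→Band D ($941M), TerraLink→Band A ($723M); total welfare W = $4367M.
Solara receives Band F at value $971M, so the others get W − 971 = $3396M.
Without Solara: best allocation of the remaining 4 bidders over all 5 bands is AzureWave→Band B ($819M), Pulse→Band F ($885M), NorthTel→Band E ($967M), TerraLink→Band D ($860M), total $3531M.
VCG payment = (others' best without Solara) − (others' welfare with Solara) = 3531 − 3396 = $135M.

Solara pays $135M.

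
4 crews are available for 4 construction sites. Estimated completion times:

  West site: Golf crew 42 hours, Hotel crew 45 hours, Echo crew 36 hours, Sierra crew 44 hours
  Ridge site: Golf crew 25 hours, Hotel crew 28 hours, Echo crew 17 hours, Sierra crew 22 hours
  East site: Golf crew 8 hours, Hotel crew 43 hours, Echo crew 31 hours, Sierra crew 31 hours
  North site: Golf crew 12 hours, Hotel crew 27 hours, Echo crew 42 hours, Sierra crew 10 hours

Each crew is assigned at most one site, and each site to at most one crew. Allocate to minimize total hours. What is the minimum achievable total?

Optimal: Golf crew→East site (8 hours), Hotel crew→West site (45 hours), Echo crew→Ridge site (17 hours), Sierra crew→North site (10 hours) — total 8+45+17+10 = 80 hours.
Row-greedy (each crew in turn takes its cheapest remaining site) gives 96 hours, worse by 16.
Next-best assignment: Golf crew→East site, Hotel crew→Ridge site, Echo crew→West site, Sierra crew→North site = 82 hours.
Swapping Echo crew↔Hotel crew (Echo crew→West site 36 hours, Hotel crew→Ridge site 28 hours) adds 2.

Minimum total: 80 hours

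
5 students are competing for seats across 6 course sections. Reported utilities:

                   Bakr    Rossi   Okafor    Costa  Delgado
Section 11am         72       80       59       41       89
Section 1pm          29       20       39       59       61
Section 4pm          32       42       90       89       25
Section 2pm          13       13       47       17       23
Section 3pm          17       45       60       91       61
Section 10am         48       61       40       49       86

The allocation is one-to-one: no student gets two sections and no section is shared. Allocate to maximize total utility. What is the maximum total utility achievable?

Max total: 376 points

Optimal: Bakr→Section 1pm (29 points), Rossi→Section 11am (80 points), Okafor→Section 4pm (90 points), Costa→Section 3pm (91 points), Delgado→Section 10am (86 points) — total 29+80+90+91+86 = 376 points.
Max-entry greedy (repeatedly take the single best remaining cell) gives 360 points, worse by 16.
Swapping Okafor↔Costa (Okafor→Section 3pm 60 points, Costa→Section 4pm 89 points) loses 32.
No other one-to-one assignment exceeds 376 points.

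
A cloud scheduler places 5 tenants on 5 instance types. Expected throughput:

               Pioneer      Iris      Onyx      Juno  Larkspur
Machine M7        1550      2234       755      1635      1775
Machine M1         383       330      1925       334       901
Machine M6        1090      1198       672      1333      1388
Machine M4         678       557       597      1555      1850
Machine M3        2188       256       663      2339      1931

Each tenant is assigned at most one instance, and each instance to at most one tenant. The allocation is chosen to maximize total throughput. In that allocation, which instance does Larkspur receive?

This is the linear assignment problem.
Optimal: Pioneer→Machine M3 (2188 ops/s), Iris→Machine M7 (2234 ops/s), Onyx→Machine M1 (1925 ops/s), Juno→Machine M6 (1333 ops/s), Larkspur→Machine M4 (1850 ops/s) — total 2188+2234+1925+1333+1850 = 9530 ops/s.
Row-greedy (each tenant in turn takes its best remaining instance) gives 9290 ops/s, worse by 240.
Next-best assignment: Pioneer→Machine M6, Iris→Machine M7, Onyx→Machine M1, Juno→Machine M3, Larkspur→Machine M4 = 9438 ops/s.
Larkspur's own top instance is Machine M3 (1931 ops/s), but forcing Larkspur→Machine M3 and reassigning the rest optimally gives only 8735 ops/s — worse by 795.

Larkspur receives Machine M4.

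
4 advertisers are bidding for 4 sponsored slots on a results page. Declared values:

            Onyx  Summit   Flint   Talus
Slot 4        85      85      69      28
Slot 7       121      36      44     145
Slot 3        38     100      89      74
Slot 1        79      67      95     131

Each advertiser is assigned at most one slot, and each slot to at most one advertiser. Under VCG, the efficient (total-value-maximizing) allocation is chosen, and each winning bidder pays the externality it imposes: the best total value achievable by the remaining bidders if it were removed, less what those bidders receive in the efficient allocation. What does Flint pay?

Efficient allocation: Onyx→Slot 7 ($121), Summit→Slot 4 ($85), Flint→Slot 3 ($89), Talus→Slot 1 ($131); total welfare W = $426.
Flint receives Slot 3 at value $89, so the others get W − 89 = $337.
Without Flint: best allocation of the remaining 3 bidders over all 4 slots is Onyx→Slot 7 ($121), Summit→Slot 3 ($100), Talus→Slot 1 ($131), total $352.
VCG payment = (others' best without Flint) − (others' welfare with Flint) = 352 − 337 = $15.

Flint pays $15.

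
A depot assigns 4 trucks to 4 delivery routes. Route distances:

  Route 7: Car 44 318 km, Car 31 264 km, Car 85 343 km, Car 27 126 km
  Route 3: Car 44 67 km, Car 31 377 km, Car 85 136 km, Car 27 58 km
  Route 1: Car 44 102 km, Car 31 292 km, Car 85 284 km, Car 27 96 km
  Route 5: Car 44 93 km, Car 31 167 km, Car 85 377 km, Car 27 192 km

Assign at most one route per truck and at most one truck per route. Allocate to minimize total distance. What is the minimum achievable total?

Optimal: Car 44→Route 1 (102 km), Car 31→Route 5 (167 km), Car 85→Route 3 (136 km), Car 27→Route 7 (126 km) — total 102+167+136+126 = 531 km.
Column-greedy (each route in turn goes to its cheapest remaining truck) gives 644 km, worse by 113.
Next-best assignment: Car 44→Route 5, Car 31→Route 7, Car 85→Route 3, Car 27→Route 1 = 589 km.
Checked against all permutations: 531 km is optimal.

Min total: 531 km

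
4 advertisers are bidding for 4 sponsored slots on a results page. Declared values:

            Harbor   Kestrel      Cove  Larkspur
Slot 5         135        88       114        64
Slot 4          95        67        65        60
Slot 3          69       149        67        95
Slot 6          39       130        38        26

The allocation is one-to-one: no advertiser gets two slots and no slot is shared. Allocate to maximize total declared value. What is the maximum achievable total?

Optimal: Harbor→Slot 4 ($95), Kestrel→Slot 6 ($130), Cove→Slot 5 ($114), Larkspur→Slot 3 ($95) — total 95+130+114+95 = $434.
Max-entry greedy (repeatedly take the single best remaining cell) gives $375, worse by 59.
No other one-to-one assignment exceeds $434.

Maximum total: $434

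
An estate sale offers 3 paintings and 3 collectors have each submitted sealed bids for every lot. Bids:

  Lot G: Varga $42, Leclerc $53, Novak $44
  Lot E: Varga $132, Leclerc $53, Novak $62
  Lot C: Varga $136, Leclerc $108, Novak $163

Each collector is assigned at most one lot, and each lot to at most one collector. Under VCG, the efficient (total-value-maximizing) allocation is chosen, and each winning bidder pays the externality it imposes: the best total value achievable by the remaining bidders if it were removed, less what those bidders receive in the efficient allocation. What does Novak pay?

Novak pays $55.

Efficient allocation: Varga→Lot E ($132), Leclerc→Lot G ($53), Novak→Lot C ($163); total welfare W = $348.
Novak receives Lot C at value $163, so the others get W − 163 = $185.
Without Novak: best allocation of the remaining 2 bidders over all 3 lots is Varga→Lot E ($132), Leclerc→Lot C ($108), total $240.
VCG payment = (others' best without Novak) − (others' welfare with Novak) = 240 − 185 = $55.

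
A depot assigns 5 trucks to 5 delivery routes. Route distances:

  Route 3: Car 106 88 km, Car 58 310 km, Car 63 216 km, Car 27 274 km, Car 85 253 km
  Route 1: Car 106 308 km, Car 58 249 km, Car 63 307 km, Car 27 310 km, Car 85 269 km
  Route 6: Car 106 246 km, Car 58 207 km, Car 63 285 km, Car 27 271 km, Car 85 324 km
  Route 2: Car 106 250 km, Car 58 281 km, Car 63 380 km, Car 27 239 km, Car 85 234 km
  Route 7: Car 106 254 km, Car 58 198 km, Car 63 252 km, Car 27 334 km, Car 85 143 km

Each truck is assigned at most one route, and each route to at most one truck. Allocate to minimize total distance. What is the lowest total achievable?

This is a one-to-one assignment (minimum-cost bipartite matching).
Optimal: Car 106→Route 3 (88 km), Car 58→Route 6 (207 km), Car 63→Route 1 (307 km), Car 27→Route 2 (239 km), Car 85→Route 7 (143 km) — total 88+207+307+239+143 = 984 km.
Row-greedy (each truck in turn takes its cheapest remaining route) gives 1079 km, worse by 95.
Swapping Car 85↔Car 63 (Car 85→Route 1 269 km, Car 63→Route 7 252 km) adds 71.

Min total: 984 km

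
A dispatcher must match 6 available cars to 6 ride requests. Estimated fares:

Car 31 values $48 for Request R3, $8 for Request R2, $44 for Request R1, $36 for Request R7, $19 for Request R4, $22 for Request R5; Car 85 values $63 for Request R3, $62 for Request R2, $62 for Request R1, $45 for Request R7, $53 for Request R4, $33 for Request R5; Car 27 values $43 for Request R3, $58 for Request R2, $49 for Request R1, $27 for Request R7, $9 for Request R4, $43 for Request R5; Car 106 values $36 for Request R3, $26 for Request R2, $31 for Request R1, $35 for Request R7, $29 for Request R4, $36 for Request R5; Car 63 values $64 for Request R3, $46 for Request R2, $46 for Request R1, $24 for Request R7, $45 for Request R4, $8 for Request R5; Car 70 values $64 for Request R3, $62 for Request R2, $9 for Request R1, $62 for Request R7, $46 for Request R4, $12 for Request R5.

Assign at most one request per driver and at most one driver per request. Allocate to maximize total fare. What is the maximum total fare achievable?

This is a one-to-one assignment (maximum-weight bipartite matching).
Optimal: Car 31→Request R1 ($44), Car 85→Request R4 ($53), Car 27→Request R2 ($58), Car 106→Request R5 ($36), Car 63→Request R3 ($64), Car 70→Request R7 ($62) — total 44+53+58+36+64+62 = $317.
Column-greedy (each request in turn goes to its best remaining driver) gives $288, worse by 29.

Maximum total: $317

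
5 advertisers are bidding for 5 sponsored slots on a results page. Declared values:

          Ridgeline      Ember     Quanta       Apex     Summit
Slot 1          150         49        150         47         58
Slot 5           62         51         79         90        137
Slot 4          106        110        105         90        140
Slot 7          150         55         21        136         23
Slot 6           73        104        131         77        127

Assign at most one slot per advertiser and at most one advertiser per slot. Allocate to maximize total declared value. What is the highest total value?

Max total: $664

Optimal: Ridgeline→Slot 1 ($150), Ember→Slot 4 ($110), Quanta→Slot 6 ($131), Apex→Slot 7 ($136), Summit→Slot 5 ($137) — total 150+110+131+136+137 = $664.
Max-entry greedy (repeatedly take the single best remaining cell) gives $608, worse by 56.
Next-best assignment: Ridgeline→Slot 7, Ember→Slot 6, Quanta→Slot 1, Apex→Slot 5, Summit→Slot 4 = $634.
Every other assignment is strictly worse.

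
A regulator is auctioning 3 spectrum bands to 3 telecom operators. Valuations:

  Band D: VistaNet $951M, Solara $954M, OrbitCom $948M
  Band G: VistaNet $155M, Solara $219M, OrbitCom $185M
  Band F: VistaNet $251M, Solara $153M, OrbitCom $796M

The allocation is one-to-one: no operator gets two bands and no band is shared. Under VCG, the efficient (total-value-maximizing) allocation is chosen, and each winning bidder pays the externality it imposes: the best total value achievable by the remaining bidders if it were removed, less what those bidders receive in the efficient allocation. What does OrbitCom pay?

OrbitCom pays $35M.

Efficient allocation: VistaNet→Band D ($951M), Solara→Band G ($219M), OrbitCom→Band F ($796M); total welfare W = $1966M.
OrbitCom receives Band F at value $796M, so the others get W − 796 = $1170M.
Without OrbitCom: best allocation of the remaining 2 bidders over all 3 bands is VistaNet→Band F ($251M), Solara→Band D ($954M), total $1205M.
VCG payment = (others' best without OrbitCom) − (others' welfare with OrbitCom) = 1205 − 1170 = $35M.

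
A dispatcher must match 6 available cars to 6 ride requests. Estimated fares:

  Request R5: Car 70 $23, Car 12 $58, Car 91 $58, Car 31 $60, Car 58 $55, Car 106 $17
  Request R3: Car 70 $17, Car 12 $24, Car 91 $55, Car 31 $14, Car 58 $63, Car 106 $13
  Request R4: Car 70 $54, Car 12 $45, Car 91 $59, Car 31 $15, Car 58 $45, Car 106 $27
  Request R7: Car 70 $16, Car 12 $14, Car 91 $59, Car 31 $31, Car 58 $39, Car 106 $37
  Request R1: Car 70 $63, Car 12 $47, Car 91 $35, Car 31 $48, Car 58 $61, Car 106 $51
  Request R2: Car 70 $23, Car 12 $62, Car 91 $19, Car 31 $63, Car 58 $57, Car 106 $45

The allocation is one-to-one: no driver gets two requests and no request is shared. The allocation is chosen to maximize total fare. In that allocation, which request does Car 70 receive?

Optimal: Car 70→Request R4 ($54), Car 12→Request R2 ($62), Car 91→Request R7 ($59), Car 31→Request R5 ($60), Car 58→Request R3 ($63), Car 106→Request R1 ($51) — total 54+62+59+60+63+51 = $349.
Checked against all permutations: $349 is optimal.
Car 70's own top request is Request R1 ($63), but forcing Car 70→Request R1 and reassigning the rest optimally gives only $344 — worse by 5.

Car 70 receives Request R4.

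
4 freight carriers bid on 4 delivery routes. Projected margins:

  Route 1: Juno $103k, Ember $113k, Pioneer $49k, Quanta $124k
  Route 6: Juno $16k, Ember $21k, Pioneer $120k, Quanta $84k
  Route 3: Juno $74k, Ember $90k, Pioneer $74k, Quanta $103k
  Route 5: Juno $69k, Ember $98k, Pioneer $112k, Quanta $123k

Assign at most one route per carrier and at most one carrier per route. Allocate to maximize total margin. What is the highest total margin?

This is the linear assignment problem.
Optimal: Juno→Route 1 ($103k), Ember→Route 3 ($90k), Pioneer→Route 6 ($120k), Quanta→Route 5 ($123k) — total 103+90+120+123 = $436k.
Row-greedy (each carrier in turn takes its best remaining route) gives $424k, worse by 12.
Next-best assignment: Juno→Route 3, Ember→Route 1, Pioneer→Route 6, Quanta→Route 5 = $430k.
Every other assignment is strictly worse.

Maximum total: $436k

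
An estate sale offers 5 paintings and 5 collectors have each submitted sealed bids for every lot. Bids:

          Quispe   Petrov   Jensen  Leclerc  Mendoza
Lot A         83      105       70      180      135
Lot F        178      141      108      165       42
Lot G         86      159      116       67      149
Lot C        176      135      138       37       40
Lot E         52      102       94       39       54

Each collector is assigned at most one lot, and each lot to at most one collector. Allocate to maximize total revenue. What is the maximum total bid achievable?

Maximum total: $747

Optimal: Quispe→Lot F ($178), Petrov→Lot E ($102), Jensen→Lot C ($138), Leclerc→Lot A ($180), Mendoza→Lot G ($149) — total 178+102+138+180+149 = $747.
Column-greedy (each lot in turn goes to its best remaining collector) gives $709, worse by 38.
Next-best assignment: Quispe→Lot C, Petrov→Lot F, Jensen→Lot E, Leclerc→Lot A, Mendoza→Lot G = $740.
Checked against all permutations: $747 is optimal.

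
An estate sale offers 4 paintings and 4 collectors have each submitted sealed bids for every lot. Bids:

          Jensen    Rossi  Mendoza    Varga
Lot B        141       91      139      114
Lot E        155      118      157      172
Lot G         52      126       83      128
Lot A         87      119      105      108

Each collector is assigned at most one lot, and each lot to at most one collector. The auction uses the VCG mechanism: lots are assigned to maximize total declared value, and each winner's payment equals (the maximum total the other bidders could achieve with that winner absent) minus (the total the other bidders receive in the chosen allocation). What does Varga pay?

Efficient allocation: Jensen→Lot B ($141), Rossi→Lot A ($119), Mendoza→Lot E ($157), Varga→Lot G ($128); total welfare W = $545.
Varga receives Lot G at value $128, so the others get W − 128 = $417.
Without Varga: best allocation of the remaining 3 bidders over all 4 lots is Jensen→Lot B ($141), Rossi→Lot G ($126), Mendoza→Lot E ($157), total $424.
VCG payment = (others' best without Varga) − (others' welfare with Varga) = 424 − 417 = $7.

Varga pays $7.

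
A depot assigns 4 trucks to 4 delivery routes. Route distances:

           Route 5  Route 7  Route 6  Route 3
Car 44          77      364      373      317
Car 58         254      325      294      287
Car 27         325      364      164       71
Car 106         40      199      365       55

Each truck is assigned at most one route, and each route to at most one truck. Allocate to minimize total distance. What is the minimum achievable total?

Optimal: Car 44→Route 5 (77 km), Car 58→Route 7 (325 km), Car 27→Route 6 (164 km), Car 106→Route 3 (55 km) — total 77+325+164+55 = 621 km.
Column-greedy (each route in turn goes to its cheapest remaining truck) gives 846 km, worse by 225.

Min total: 621 km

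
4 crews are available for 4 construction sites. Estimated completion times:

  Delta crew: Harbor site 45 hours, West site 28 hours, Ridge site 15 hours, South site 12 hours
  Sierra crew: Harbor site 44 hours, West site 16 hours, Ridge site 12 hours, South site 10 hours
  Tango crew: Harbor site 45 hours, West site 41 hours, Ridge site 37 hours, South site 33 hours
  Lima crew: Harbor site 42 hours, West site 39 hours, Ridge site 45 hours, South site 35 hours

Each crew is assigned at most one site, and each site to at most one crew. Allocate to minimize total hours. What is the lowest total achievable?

Optimal: Delta crew→Ridge site (15 hours), Sierra crew→West site (16 hours), Tango crew→South site (33 hours), Lima crew→Harbor site (42 hours) — total 15+16+33+42 = 106 hours.
Min-entry greedy (repeatedly take the single cheapest remaining cell) gives 109 hours, worse by 3.
Checked against all permutations: 106 hours is optimal.

Minimum total: 106 hours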